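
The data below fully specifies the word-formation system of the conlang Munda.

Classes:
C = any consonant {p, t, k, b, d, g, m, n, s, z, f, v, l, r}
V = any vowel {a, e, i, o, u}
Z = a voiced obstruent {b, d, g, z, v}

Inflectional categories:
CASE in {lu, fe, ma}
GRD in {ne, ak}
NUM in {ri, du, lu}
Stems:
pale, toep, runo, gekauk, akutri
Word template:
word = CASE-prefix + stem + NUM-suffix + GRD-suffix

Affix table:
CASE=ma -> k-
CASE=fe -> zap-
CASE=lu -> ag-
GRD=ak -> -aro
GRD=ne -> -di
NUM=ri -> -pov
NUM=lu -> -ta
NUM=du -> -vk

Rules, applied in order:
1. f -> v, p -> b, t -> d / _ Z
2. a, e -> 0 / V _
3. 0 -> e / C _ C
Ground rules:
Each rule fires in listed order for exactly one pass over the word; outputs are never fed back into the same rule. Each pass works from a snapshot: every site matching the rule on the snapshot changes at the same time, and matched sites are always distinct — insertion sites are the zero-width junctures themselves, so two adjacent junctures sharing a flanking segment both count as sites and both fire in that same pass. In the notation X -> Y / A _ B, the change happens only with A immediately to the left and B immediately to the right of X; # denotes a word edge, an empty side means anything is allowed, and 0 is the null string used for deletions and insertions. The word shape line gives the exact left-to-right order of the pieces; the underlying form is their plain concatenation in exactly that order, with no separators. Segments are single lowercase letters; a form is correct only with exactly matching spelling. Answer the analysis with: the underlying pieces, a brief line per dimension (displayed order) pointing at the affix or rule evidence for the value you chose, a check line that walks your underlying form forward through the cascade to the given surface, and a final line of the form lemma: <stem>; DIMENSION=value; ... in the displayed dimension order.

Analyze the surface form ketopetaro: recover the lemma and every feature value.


underlying: k-toep-ta-aro
CASE=ma - signalled by the affix k-
GRD=ak - signalled by the affix -aro
NUM=lu - signalled by the affix -ta
check: ktoeptaaro -> ktoeptaaro -> ktoptaro -> ketopetaro
lemma: toep; CASE=ma; GRD=ak; NUM=lu


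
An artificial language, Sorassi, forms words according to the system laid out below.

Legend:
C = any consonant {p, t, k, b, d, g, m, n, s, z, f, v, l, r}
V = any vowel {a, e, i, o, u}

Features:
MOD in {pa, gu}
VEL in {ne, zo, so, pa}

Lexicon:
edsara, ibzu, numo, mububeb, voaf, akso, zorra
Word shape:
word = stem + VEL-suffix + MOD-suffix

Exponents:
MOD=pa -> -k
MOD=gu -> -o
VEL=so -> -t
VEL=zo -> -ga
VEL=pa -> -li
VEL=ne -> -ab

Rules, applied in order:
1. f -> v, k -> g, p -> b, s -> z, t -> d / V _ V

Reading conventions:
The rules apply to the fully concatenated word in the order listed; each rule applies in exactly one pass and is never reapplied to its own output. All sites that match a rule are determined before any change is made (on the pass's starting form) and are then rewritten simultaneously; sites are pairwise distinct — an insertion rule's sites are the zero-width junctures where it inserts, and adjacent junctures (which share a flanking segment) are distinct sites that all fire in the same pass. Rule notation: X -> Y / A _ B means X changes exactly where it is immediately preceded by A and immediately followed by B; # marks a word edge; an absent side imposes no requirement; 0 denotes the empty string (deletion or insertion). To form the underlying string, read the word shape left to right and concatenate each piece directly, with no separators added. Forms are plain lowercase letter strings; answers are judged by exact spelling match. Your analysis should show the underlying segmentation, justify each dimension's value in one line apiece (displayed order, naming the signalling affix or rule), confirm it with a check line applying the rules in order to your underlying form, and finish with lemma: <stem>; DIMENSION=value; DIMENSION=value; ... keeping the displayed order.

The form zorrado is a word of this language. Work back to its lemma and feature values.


underlying: zorra-t-o
MOD=gu - signalled by the affix -o
VEL=so - signalled by the affix -t
check: zorrato -> zorrado
lemma: zorra; MOD=gu; VEL=so


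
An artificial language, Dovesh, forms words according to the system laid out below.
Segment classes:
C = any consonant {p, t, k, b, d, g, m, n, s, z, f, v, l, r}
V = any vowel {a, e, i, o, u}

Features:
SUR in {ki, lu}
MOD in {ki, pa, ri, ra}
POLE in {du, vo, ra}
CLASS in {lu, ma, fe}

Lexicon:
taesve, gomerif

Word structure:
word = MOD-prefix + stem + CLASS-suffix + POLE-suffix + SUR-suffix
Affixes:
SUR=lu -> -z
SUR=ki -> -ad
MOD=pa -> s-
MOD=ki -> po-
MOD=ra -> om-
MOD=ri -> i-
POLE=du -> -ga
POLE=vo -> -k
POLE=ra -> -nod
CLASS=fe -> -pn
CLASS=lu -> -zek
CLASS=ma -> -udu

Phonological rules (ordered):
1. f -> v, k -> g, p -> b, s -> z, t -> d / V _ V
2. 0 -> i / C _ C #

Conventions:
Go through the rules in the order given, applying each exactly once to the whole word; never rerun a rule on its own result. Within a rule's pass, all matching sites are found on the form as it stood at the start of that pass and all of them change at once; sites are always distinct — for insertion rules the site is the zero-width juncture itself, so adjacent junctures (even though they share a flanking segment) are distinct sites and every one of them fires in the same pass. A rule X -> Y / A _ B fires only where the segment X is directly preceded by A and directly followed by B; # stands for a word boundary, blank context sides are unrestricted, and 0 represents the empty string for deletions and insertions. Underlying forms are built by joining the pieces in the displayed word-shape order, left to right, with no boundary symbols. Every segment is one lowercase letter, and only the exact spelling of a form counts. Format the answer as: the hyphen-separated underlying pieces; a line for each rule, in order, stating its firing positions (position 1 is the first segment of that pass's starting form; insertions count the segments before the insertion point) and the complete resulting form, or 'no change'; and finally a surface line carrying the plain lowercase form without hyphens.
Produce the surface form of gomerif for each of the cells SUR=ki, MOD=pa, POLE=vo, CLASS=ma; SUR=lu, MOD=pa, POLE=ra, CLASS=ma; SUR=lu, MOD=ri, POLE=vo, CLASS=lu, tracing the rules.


cell SUR=ki, MOD=pa, POLE=vo, CLASS=ma:
underlying: s-gomerif-udu-k-ad
1. f -> v, k -> g, p -> b, s -> z, t -> d / V _ V: fires at position(s) 8, 12: sgomerivudugad
2. 0 -> i / C _ C #: no change
surface: sgomerivudugad

cell SUR=lu, MOD=pa, POLE=ra, CLASS=ma:
underlying: s-gomerif-udu-nod-z
1. f -> v, k -> g, p -> b, s -> z, t -> d / V _ V: fires at position(s) 8: sgomerivudunodz
2. 0 -> i / C _ C #: inserts after position(s) 14: sgomerivudunodiz
surface: sgomerivudunodiz

cell SUR=lu, MOD=ri, POLE=vo, CLASS=lu:
underlying: i-gomerif-zek-k-z
1. f -> v, k -> g, p -> b, s -> z, t -> d / V _ V: no change
2. 0 -> i / C _ C #: inserts after position(s) 12: igomerifzekkiz
surface: igomerifzekkiz


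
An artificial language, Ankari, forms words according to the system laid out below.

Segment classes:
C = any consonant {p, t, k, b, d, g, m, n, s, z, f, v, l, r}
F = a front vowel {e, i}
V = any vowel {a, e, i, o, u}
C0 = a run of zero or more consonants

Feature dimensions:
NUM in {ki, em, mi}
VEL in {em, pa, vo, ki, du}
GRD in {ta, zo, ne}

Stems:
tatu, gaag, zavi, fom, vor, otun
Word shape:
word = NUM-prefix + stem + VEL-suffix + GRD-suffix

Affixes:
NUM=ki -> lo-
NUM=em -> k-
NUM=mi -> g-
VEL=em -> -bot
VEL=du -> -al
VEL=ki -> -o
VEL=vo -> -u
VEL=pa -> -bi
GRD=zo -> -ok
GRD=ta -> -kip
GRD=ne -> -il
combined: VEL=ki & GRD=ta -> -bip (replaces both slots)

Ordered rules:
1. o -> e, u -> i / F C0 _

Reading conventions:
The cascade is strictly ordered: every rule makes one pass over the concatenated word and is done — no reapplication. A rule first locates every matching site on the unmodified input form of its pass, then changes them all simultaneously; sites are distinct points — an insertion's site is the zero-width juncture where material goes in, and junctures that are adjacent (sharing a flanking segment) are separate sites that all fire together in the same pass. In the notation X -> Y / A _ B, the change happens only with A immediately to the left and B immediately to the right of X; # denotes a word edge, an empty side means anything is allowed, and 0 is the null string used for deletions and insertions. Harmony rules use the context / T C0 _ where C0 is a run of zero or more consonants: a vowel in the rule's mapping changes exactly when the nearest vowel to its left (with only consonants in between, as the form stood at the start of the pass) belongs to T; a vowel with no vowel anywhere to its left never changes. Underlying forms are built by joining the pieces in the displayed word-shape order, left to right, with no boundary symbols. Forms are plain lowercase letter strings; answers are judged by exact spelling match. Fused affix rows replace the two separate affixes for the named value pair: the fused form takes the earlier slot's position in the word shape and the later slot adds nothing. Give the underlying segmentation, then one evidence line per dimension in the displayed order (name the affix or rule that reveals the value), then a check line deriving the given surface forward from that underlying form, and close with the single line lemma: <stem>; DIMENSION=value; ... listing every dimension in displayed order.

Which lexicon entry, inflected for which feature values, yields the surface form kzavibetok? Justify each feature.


underlying: k-zavi-bot-ok
NUM=em - signalled by the affix k-
VEL=em - signalled by the affix -bot
GRD=zo - signalled by the affix -ok
check: kzavibotok -> kzavibetok
lemma: zavi; NUM=em; VEL=em; GRD=zo


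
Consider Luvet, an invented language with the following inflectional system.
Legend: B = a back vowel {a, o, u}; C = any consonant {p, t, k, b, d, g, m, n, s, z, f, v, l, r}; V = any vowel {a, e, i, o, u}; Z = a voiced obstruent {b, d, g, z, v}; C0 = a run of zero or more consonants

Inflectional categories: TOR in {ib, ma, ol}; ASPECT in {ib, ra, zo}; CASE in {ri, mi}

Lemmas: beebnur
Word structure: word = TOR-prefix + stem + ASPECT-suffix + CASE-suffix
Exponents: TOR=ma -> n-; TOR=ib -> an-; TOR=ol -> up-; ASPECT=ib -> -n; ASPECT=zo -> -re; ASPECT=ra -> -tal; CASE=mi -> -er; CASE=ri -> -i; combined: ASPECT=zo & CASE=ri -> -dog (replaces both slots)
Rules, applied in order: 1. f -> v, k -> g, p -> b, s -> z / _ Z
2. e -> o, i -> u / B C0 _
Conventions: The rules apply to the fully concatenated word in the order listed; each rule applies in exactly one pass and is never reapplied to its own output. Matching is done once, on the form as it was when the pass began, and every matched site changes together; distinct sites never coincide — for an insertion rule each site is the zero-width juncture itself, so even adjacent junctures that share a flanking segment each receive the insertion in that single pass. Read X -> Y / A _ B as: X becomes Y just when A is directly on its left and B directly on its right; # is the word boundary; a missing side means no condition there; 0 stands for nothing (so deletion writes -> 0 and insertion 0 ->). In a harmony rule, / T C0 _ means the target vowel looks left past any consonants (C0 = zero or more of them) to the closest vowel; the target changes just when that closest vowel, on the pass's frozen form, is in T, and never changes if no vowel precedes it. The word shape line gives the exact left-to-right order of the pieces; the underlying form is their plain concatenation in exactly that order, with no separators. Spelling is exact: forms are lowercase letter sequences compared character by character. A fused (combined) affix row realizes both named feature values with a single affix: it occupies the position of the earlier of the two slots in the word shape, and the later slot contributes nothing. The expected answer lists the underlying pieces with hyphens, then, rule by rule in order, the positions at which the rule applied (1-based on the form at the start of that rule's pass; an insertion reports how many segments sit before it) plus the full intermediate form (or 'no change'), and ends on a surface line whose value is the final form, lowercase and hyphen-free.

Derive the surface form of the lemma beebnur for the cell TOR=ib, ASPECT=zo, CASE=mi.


underlying: an-beebnur-re-er
1. f -> v, k -> g, p -> b, s -> z / _ Z: no change
2. e -> o, i -> u / B C0 _: fires at position(s) 4, 11: anboebnurroer
surface: anboebnurroer


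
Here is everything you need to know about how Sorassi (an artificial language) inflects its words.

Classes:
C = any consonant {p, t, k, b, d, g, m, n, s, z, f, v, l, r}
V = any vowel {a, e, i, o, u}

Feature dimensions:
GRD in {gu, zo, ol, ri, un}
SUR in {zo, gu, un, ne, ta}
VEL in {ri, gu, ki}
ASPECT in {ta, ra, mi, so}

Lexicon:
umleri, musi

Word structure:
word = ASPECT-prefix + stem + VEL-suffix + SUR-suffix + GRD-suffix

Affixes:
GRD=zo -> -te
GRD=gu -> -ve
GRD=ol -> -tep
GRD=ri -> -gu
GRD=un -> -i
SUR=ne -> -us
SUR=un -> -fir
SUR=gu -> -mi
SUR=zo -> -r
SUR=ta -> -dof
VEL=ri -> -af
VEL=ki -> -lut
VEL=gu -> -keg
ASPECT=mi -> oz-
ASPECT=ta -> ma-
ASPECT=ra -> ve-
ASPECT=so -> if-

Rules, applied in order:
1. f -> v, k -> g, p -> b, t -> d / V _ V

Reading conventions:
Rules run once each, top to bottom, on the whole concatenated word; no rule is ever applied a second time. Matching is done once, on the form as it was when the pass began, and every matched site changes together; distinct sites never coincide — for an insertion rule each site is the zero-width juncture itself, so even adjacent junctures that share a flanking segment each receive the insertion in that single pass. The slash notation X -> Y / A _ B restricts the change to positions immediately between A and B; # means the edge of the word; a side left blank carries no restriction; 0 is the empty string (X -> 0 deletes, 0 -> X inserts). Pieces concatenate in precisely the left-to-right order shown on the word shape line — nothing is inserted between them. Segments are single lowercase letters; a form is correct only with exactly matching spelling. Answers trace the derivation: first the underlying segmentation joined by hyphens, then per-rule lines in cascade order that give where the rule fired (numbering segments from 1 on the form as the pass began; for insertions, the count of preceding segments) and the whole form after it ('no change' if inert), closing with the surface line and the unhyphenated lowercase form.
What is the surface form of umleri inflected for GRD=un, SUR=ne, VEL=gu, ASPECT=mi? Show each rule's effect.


underlying: oz-umleri-keg-us-i
1. f -> v, k -> g, p -> b, t -> d / V _ V: fires at position(s) 9: ozumlerigegusi
surface: ozumlerigegusi


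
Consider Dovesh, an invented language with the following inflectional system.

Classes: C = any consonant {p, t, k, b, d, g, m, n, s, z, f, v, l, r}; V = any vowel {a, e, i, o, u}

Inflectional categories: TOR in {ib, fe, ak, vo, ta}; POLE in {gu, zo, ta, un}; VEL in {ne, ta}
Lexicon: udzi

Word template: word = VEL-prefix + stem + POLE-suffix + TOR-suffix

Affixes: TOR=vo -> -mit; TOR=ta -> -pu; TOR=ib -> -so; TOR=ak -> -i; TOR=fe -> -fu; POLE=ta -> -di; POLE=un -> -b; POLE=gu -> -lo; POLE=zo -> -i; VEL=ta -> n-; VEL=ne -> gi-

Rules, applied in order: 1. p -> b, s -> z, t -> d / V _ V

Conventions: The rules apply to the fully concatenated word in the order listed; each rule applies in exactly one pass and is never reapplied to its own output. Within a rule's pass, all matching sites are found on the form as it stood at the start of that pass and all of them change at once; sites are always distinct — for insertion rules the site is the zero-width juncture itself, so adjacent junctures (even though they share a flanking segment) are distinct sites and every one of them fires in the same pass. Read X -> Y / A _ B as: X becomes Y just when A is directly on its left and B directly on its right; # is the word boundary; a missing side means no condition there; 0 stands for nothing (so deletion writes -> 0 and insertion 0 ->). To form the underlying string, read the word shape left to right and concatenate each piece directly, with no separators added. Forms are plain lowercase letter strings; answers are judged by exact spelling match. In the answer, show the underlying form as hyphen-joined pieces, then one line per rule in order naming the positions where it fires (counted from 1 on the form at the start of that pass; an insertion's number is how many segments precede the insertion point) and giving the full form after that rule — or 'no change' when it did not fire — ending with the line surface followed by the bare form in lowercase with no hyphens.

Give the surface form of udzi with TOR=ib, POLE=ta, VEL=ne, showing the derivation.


underlying: gi-udzi-di-so
1. p -> b, s -> z, t -> d / V _ V: fires at position(s) 9: giudzidizo
surface: giudzidizo


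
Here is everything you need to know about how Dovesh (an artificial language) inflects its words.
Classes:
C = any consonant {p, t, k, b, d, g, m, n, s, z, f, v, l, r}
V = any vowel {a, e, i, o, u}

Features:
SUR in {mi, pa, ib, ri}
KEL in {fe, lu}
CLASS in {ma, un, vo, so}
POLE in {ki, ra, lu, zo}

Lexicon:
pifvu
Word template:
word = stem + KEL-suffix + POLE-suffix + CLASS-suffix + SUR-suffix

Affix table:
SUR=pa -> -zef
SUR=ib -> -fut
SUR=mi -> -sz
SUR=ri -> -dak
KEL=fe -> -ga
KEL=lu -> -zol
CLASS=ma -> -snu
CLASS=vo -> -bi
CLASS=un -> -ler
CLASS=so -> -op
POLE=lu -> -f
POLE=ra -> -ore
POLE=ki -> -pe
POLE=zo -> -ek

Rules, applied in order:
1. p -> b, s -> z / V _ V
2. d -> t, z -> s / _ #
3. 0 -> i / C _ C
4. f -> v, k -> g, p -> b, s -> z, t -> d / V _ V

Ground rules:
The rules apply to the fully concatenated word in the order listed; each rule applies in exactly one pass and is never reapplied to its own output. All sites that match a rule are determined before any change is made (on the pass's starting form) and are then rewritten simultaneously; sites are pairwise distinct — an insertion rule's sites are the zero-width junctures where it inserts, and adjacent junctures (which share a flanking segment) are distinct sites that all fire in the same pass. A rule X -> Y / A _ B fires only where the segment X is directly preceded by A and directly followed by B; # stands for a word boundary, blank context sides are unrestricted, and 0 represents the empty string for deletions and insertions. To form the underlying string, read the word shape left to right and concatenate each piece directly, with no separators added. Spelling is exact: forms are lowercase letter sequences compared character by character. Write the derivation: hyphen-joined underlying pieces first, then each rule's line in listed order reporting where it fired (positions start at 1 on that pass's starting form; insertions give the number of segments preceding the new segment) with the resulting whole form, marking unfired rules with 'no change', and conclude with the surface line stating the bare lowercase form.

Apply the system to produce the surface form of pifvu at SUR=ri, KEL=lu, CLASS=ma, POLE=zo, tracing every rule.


underlying: pifvu-zol-ek-snu-dak
1. p -> b, s -> z / V _ V: no change
2. d -> t, z -> s / _ #: no change
3. 0 -> i / C _ C: inserts after position(s) 3, 10, 11: pifivuzolekisinudak
4. f -> v, k -> g, p -> b, s -> z, t -> d / V _ V: fires at position(s) 3, 11, 13: pivivuzolegizinudak
surface: pivivuzolegizinudak


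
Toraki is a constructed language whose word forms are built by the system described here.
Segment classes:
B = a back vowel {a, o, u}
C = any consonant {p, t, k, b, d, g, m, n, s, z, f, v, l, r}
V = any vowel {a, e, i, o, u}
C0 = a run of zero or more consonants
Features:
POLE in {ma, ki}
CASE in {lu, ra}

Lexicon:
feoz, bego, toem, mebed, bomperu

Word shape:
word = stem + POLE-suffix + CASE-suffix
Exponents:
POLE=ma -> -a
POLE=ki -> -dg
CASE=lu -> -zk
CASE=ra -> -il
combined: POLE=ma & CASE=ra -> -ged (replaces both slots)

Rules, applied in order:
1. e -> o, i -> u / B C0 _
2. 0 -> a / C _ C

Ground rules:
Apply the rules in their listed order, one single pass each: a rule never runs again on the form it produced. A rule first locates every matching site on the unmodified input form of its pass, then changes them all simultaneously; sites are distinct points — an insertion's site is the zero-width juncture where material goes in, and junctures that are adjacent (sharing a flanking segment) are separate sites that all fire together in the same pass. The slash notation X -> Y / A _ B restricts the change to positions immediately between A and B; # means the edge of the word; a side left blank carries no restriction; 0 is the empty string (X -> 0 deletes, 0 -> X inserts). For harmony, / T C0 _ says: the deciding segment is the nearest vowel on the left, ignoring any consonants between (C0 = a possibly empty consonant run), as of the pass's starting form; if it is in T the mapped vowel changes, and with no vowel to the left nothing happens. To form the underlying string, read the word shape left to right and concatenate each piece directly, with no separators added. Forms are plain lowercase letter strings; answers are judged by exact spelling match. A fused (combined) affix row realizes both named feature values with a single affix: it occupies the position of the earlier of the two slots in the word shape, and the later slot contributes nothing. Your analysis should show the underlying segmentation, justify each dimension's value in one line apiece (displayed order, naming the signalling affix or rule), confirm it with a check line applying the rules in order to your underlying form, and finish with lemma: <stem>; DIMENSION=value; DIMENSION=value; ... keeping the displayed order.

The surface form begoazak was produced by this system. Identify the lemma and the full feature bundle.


underlying: bego-a-zk
POLE=ma - signalled by the affix -a
CASE=lu - signalled by the affix -zk
check: begoazk -> begoazk -> begoazak
lemma: bego; POLE=ma; CASE=lu


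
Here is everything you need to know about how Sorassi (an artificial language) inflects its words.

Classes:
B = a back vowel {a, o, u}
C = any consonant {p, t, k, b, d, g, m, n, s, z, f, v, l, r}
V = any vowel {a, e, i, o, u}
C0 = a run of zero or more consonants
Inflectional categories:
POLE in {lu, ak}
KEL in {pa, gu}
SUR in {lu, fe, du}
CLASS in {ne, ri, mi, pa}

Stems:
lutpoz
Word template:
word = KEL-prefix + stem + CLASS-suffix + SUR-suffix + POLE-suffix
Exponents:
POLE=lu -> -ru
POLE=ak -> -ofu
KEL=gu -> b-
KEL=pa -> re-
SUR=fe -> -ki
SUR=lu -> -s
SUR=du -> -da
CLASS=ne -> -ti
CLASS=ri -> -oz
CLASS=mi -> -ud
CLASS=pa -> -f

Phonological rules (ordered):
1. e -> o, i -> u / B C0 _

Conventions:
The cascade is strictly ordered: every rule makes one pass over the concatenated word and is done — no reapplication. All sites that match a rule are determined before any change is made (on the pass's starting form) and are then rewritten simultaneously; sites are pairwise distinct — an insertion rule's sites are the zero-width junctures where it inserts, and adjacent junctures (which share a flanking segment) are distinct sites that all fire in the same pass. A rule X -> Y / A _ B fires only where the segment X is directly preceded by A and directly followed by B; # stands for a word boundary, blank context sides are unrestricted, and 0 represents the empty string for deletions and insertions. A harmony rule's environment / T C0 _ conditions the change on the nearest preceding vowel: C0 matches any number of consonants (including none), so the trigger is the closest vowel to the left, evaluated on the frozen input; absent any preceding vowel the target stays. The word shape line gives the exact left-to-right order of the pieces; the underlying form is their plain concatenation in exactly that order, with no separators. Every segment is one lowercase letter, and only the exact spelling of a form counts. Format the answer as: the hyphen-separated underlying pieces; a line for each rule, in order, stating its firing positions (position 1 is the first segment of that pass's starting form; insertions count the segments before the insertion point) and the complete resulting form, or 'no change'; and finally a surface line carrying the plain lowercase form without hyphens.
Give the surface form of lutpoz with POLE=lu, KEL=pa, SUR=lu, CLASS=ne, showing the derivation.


underlying: re-lutpoz-ti-s-ru
1. e -> o, i -> u / B C0 _: fires at position(s) 10: relutpoztusru
surface: relutpoztusru


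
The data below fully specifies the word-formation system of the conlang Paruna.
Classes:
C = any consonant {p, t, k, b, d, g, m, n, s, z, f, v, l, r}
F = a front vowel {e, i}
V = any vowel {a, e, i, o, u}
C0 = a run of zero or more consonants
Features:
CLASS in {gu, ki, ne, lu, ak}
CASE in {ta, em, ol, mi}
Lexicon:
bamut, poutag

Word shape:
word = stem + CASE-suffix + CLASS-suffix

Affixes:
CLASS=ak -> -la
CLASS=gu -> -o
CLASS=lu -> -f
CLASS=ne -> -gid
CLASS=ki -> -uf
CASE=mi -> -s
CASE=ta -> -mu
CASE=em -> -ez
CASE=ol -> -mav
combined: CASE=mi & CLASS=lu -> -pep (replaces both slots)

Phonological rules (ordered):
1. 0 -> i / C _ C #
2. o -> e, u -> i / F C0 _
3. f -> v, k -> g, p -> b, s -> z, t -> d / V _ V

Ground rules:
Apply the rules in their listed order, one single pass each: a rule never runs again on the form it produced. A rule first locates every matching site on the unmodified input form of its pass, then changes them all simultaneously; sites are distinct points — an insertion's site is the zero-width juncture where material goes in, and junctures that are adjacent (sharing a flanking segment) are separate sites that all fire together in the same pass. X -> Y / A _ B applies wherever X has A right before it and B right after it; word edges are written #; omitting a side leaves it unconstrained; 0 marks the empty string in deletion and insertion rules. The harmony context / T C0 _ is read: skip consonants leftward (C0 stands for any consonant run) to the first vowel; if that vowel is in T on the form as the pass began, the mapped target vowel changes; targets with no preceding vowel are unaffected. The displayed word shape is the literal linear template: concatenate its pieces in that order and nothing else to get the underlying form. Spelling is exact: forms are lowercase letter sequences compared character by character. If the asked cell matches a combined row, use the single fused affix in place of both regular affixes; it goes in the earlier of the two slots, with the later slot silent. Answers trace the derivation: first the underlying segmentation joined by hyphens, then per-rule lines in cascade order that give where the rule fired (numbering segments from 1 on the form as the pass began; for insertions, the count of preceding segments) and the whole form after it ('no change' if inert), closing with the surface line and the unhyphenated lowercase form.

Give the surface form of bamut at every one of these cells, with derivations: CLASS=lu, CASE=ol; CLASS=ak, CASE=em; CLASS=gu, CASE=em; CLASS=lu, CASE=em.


cell CLASS=lu, CASE=ol:
underlying: bamut-mav-f
1. 0 -> i / C _ C #: inserts after position(s) 8: bamutmavif
2. o -> e, u -> i / F C0 _: no change
3. f -> v, k -> g, p -> b, s -> z, t -> d / V _ V: no change
surface: bamutmavif

cell CLASS=ak, CASE=em:
underlying: bamut-ez-la
1. 0 -> i / C _ C #: no change
2. o -> e, u -> i / F C0 _: no change
3. f -> v, k -> g, p -> b, s -> z, t -> d / V _ V: fires at position(s) 5: bamudezla
surface: bamudezla

cell CLASS=gu, CASE=em:
underlying: bamut-ez-o
1. 0 -> i / C _ C #: no change
2. o -> e, u -> i / F C0 _: fires at position(s) 8: bamuteze
3. f -> v, k -> g, p -> b, s -> z, t -> d / V _ V: fires at position(s) 5: bamudeze
surface: bamudeze

cell CLASS=lu, CASE=em:
underlying: bamut-ez-f
1. 0 -> i / C _ C #: inserts after position(s) 7: bamutezif
2. o -> e, u -> i / F C0 _: no change
3. f -> v, k -> g, p -> b, s -> z, t -> d / V _ V: fires at position(s) 5: bamudezif
surface: bamudezif


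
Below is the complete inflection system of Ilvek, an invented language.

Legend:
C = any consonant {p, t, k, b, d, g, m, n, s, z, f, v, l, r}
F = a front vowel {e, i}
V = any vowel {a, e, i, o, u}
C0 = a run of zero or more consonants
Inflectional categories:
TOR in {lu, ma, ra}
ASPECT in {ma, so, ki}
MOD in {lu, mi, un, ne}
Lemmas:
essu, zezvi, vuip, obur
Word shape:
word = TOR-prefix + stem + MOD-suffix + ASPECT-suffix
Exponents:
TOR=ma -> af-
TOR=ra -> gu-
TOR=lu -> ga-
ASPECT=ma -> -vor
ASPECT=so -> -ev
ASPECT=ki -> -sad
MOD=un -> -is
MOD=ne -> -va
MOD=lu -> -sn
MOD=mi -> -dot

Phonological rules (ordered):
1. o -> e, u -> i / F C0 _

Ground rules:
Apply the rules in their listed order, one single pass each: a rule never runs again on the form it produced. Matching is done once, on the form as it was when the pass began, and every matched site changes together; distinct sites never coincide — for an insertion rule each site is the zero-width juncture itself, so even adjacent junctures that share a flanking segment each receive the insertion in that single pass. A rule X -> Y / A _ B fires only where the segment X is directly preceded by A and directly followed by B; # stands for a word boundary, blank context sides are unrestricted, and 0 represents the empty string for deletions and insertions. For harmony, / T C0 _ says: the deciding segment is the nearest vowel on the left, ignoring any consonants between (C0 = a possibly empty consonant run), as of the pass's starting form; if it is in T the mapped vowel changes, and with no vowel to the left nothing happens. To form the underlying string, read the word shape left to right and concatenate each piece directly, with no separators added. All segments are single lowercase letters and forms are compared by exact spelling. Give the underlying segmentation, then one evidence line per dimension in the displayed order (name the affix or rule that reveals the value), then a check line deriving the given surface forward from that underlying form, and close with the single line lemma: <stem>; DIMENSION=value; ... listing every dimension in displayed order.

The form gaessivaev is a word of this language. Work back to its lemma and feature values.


underlying: ga-essu-va-ev
TOR=lu - signalled by the affix ga-
ASPECT=so - signalled by the affix -ev
MOD=ne - signalled by the affix -va
check: gaessuvaev -> gaessivaev
lemma: essu; TOR=lu; ASPECT=so; MOD=ne


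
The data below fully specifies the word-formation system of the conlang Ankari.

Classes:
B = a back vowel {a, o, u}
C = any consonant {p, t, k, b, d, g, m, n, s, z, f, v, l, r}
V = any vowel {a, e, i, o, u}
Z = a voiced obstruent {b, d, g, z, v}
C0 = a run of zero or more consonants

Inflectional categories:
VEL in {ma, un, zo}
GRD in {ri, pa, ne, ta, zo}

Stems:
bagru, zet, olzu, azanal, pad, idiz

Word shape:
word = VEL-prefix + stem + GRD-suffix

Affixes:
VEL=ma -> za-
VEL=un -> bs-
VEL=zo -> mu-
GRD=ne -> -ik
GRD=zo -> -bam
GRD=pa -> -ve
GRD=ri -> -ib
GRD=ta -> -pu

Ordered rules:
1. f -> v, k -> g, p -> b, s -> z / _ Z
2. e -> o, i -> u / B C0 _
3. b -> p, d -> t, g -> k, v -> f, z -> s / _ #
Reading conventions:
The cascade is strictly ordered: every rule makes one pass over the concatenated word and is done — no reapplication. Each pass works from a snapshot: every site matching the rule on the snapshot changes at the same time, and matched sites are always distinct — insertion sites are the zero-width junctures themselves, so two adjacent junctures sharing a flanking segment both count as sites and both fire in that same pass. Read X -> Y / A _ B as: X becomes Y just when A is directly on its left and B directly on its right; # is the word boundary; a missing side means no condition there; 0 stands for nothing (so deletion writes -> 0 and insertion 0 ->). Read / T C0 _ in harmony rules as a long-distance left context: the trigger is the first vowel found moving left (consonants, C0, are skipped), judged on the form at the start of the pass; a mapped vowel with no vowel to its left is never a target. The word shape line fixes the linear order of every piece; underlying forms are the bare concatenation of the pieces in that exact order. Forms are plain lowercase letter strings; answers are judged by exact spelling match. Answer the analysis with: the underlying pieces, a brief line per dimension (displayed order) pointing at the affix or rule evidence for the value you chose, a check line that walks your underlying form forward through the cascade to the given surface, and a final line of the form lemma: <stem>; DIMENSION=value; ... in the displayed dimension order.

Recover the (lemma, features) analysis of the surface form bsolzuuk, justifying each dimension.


underlying: bs-olzu-ik
VEL=un - signalled by the affix bs-
GRD=ne - signalled by the affix -ik
check: bsolzuik -> bsolzuik -> bsolzuuk -> bsolzuuk
lemma: olzu; VEL=un; GRD=ne


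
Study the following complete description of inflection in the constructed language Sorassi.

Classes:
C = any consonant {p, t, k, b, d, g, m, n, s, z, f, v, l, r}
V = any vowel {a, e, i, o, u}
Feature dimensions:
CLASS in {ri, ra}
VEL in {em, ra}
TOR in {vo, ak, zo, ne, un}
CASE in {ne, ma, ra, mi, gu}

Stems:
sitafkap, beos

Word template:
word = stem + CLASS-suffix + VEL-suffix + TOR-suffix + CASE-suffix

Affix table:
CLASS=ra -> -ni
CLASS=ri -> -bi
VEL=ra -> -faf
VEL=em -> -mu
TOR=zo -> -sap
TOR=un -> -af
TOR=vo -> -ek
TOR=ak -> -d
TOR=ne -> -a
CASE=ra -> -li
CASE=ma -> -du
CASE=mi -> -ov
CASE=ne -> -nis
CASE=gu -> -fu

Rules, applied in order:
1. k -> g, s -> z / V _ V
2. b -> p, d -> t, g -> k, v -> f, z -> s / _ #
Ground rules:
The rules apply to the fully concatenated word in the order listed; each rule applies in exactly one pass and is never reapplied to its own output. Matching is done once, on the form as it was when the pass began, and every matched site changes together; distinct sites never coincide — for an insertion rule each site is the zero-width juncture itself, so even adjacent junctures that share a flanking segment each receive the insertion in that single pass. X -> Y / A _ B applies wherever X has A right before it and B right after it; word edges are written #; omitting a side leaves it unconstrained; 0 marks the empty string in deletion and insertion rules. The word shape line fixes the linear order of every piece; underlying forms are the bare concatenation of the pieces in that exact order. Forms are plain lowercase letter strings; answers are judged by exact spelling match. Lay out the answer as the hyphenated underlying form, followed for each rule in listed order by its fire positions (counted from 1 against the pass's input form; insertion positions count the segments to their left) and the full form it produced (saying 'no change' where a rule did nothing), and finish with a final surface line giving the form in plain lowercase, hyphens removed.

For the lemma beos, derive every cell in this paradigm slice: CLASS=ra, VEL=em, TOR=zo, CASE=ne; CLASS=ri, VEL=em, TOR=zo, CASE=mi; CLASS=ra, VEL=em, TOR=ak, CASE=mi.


cell CLASS=ra, VEL=em, TOR=zo, CASE=ne:
underlying: beos-ni-mu-sap-nis
1. k -> g, s -> z / V _ V: fires at position(s) 9: beosnimuzapnis
2. b -> p, d -> t, g -> k, v -> f, z -> s / _ #: no change
surface: beosnimuzapnis

cell CLASS=ri, VEL=em, TOR=zo, CASE=mi:
underlying: beos-bi-mu-sap-ov
1. k -> g, s -> z / V _ V: fires at position(s) 9: beosbimuzapov
2. b -> p, d -> t, g -> k, v -> f, z -> s / _ #: fires at position(s) 13: beosbimuzapof
surface: beosbimuzapof

cell CLASS=ra, VEL=em, TOR=ak, CASE=mi:
underlying: beos-ni-mu-d-ov
1. k -> g, s -> z / V _ V: no change
2. b -> p, d -> t, g -> k, v -> f, z -> s / _ #: fires at position(s) 11: beosnimudof
surface: beosnimudof


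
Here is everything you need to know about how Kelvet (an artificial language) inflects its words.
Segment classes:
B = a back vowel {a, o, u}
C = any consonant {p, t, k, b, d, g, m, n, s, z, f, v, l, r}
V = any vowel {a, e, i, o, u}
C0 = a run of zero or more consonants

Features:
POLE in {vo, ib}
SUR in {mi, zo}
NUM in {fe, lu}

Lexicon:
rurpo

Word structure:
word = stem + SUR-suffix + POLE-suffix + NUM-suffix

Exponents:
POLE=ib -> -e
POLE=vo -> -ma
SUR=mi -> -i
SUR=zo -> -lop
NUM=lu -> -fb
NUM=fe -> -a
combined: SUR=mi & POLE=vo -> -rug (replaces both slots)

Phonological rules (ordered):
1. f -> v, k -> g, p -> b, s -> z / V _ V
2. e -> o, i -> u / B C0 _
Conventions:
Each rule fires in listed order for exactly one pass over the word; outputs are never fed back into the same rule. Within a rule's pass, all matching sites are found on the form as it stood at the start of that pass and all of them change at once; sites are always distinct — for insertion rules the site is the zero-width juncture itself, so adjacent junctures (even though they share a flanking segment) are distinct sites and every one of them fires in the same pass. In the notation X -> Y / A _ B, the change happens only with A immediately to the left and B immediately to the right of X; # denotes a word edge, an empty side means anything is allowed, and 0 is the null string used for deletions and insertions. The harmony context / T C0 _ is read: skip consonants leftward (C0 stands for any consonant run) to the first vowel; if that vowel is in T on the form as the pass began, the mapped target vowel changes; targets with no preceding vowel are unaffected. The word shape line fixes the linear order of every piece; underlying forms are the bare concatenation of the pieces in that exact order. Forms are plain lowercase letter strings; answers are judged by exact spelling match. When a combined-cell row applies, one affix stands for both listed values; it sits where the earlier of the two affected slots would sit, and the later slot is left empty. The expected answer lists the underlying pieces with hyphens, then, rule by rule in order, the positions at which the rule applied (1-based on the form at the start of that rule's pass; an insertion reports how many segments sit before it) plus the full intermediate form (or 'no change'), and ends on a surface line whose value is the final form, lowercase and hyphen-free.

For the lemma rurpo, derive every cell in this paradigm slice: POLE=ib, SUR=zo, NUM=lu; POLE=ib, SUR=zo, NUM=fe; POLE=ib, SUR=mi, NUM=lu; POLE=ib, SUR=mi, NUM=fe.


cell POLE=ib, SUR=zo, NUM=lu:
underlying: rurpo-lop-e-fb
1. f -> v, k -> g, p -> b, s -> z / V _ V: fires at position(s) 8: rurpolobefb
2. e -> o, i -> u / B C0 _: fires at position(s) 9: rurpolobofb
surface: rurpolobofb

cell POLE=ib, SUR=zo, NUM=fe:
underlying: rurpo-lop-e-a
1. f -> v, k -> g, p -> b, s -> z / V _ V: fires at position(s) 8: rurpolobea
2. e -> o, i -> u / B C0 _: fires at position(s) 9: rurpoloboa
surface: rurpoloboa

cell POLE=ib, SUR=mi, NUM=lu:
underlying: rurpo-i-e-fb
1. f -> v, k -> g, p -> b, s -> z / V _ V: no change
2. e -> o, i -> u / B C0 _: fires at position(s) 6: rurpouefb
surface: rurpouefb

cell POLE=ib, SUR=mi, NUM=fe:
underlying: rurpo-i-e-a
1. f -> v, k -> g, p -> b, s -> z / V _ V: no change
2. e -> o, i -> u / B C0 _: fires at position(s) 6: rurpouea
surface: rurpouea


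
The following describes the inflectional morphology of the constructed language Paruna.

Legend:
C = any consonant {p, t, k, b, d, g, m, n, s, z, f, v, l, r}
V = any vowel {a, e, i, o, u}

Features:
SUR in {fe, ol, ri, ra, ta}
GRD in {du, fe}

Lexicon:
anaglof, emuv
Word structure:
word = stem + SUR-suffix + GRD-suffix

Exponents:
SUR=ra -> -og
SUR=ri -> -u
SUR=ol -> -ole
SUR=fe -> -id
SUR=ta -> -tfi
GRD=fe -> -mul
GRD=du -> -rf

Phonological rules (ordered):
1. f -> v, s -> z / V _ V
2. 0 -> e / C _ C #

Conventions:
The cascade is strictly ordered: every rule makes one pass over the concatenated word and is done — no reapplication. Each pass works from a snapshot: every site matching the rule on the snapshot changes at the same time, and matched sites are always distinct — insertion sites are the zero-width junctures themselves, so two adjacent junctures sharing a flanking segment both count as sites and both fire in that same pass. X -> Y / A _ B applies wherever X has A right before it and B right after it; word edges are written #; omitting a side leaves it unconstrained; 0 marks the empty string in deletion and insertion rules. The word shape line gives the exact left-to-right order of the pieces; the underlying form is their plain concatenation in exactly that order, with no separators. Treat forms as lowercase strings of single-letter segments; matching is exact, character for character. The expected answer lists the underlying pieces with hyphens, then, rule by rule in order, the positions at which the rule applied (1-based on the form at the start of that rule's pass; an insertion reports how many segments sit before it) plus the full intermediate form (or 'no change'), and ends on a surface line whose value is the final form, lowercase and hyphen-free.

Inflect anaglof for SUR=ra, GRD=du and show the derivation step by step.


underlying: anaglof-og-rf
1. f -> v, s -> z / V _ V: fires at position(s) 7: anaglovogrf
2. 0 -> e / C _ C #: inserts after position(s) 10: anaglovogref
surface: anaglovogref
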